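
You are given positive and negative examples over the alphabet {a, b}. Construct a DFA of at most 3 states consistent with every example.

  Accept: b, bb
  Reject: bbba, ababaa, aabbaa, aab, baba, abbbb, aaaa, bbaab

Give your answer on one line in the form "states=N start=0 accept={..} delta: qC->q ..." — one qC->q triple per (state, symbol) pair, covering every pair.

Grow the machine one transition at a time. Run the examples from 0; the earliest place one falls off (shortest prefix, ties alphabetical) gets sent to the lowest-numbered state that keeps every Accept/Reject pair distinguishable — a pair clashes when both reach the same state with identical unread suffix — and to a fresh state only if none does.
a: 0a undefined. 0a->0: no, b/aab meet in 0 with "b" left. Open state 1: 0a->1.
b: 0b undefined. 0b->0: ok.
aa: 1a undefined. 1a->0: no, b/aabbaa meet in 0. 1a->1: ok.
ab: 1b undefined. 1b->0: no, b/aab meet in 0. 1b->1: ok.
All examples now run through 2 states with every (state, symbol) defined. Accept strings end in {0}, Reject strings end in {1}; accept={0}.

states=2 start=0 accept={0} delta: 0a->1 0b->0 1a->1 1b->1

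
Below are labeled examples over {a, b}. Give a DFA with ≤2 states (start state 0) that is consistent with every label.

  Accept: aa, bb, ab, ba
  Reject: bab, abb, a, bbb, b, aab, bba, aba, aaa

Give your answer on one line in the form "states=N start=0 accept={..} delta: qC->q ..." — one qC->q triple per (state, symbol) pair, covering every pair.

states=2 start=0 accept={0} delta: 0a->1 0b->1 1a->0 1b->0

Fold the examples into a partial DFA from state 0: repeatedly fix the first undefined (state, symbol) met by the shortest-then-alphabetical prefix, trying targets in increasing order and rejecting any under which an Accept and a Reject string meet in one state with the same remainder; add a state when all current targets are rejected. Accepting states are where Accept strings end.
a: 0a undefined. 0a->0: no, aa/a meet in 0. Open state 1: 0a->1.
b: 0b undefined. 0b->0: no, bb/bbb meet in 0. 0b->1: ok.
aa: 1a undefined. 1a->0: ok.
ab: 1b undefined. 1b->0: ok.
All examples now run through 2 states with every (state, symbol) defined. Accept strings end in {0}, Reject strings end in {1}; accept={0}.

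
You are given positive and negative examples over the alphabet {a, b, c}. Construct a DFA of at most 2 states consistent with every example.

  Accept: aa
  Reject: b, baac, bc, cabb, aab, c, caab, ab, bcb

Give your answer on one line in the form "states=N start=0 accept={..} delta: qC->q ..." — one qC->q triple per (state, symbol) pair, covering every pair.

states=2 start=0 accept={0} delta: 0a->0 0b->1 0c->1 1a->0 1b->1 1c->1

State merging on the prefix tree: take the shortest (then alphabetical) example prefix whose next move is undefined and point that move at state 0, else 1, else 2, ...; a target is out if some Accept/Reject pair would then sit in one state with the same input left (inseparable). If every existing state is out, open a new one.
a: 0a undefined. 0a->0: ok.
b: 0b undefined. 0b->0: no, aa/b meet in 0. Open state 1: 0b->1.
c: 0c undefined. 0c->0: no, aa/c meet in 0. 0c->1: ok.
ba: 1a undefined. 1a->0: ok.
bc: 1c undefined. 1c->0: no, aa/bc meet in 0. 1c->1: ok.
bcb: 1b undefined. 1b->0: no, aa/cabb meet in 0. 1b->1: ok.
All examples now run through 2 states with every (state, symbol) defined. Accept strings end in {0}, Reject strings end in {1}; accept={0}.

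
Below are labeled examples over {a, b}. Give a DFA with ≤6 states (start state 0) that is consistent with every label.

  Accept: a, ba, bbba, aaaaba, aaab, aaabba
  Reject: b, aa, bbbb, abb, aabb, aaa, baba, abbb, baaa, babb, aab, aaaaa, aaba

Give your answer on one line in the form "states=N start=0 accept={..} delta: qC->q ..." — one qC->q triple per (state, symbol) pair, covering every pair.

Fold the examples into a partial DFA from state 0: repeatedly fix the first undefined (state, symbol) met by the shortest-then-alphabetical prefix, trying targets in increasing order and rejecting any under which an Accept and a Reject string meet in one state with the same remainder; add a state when all current targets are rejected. Accepting states are where Accept strings end.
a: 0a undefined. 0a->0: no, a/aa meet in 0. Open state 1: 0a->1.
b: 0b undefined. 0b->0: ok.
aa: 1a undefined. 1a->0: no, a/aaa meet in 1. 1a->1: no, a/aa meet in 1. Open state 2: 1a->2.
ab: 1b undefined. 1b->0: no, a/baba meet in 1. 1b->1: no, a/abb meet in 1. 1b->2: ok.
aaa: 2a undefined. 2a->0: no, aaaaba/b meet in 0. 2a->1: no, a/aaa meet in 1. 2a->2: no, aaaaba/aaba meet in 2 with "ba" left. Open state 3: 2a->3.
aab: 2b undefined. 2b->0: no, a/aaba meet in 1. 2b->1: no, a/abb meet in 1. 2b->2: ok.
aaaa: 3a undefined. 3a->0: no, a/aaaaa meet in 1. 3a->1: no, aaaaba/aaa meet in 3. 3a->2: no, aaaaba/aaa meet in 3. 3a->3: ok.
aaab: 3b undefined. 3b->0: no, aaab/b meet in 0. 3b->1: no, aaaaba/aa meet in 2. 3b->2: no, aaaaba/aaa meet in 3. 3b->3: no, aaaaba/aaa meet in 3. Open state 4: 3b->4.
aaabb: 4b undefined. 4b->0: ok.
aaaaba: 4a undefined. 4a->0: no, aaaaba/b meet in 0. 4a->1: ok.
All examples now run through 5 states with every (state, symbol) defined. Accept strings end in {1,4}, Reject strings end in {0,2,3}; accept={1,4}.

states=5 start=0 accept={1,4} delta: 0a->1 0b->0 1a->2 1b->2 2a->3 2b->2 3a->3 3b->4 4a->1 4b->0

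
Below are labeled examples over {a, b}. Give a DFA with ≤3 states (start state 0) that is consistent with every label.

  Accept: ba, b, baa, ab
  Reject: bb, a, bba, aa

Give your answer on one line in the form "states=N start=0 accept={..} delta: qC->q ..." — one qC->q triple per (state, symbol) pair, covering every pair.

Fold the examples into a partial DFA from state 0: repeatedly fix the first undefined (state, symbol) met by the shortest-then-alphabetical prefix, trying targets in increasing order and rejecting any under which an Accept and a Reject string meet in one state with the same remainder; add a state when all current targets are rejected. Accepting states are where Accept strings end.
a: 0a undefined. 0a->0: ok.
b: 0b undefined. 0b->0: no, ba/bb meet in 0. Open state 1: 0b->1.
ba: 1a undefined. 1a->0: no, ba/a meet in 0. 1a->1: ok.
bb: 1b undefined. 1b->0: ok.
All examples now run through 2 states with every (state, symbol) defined. Accept strings end in {1}, Reject strings end in {0}; accept={1}.

states=2 start=0 accept={1} delta: 0a->0 0b->1 1a->1 1b->0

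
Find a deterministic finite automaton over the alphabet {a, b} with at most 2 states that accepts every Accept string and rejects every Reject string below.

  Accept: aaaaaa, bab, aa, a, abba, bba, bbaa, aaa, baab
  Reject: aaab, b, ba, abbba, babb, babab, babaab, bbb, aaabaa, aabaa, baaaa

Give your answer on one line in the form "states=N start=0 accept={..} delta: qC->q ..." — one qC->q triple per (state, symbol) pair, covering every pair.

Fold the examples into a partial DFA from state 0: repeatedly fix the first undefined (state, symbol) met by the shortest-then-alphabetical prefix, trying targets in increasing order and rejecting any under which an Accept and a Reject string meet in one state with the same remainder; add a state when all current targets are rejected. Accepting states are where Accept strings end.
a: 0a undefined. 0a->0: ok.
b: 0b undefined. 0b->0: no, aaaaaa/aaab meet in 0. Open state 1: 0b->1.
ba: 1a undefined. 1a->0: no, aaaaaa/ba meet in 0. 1a->1: ok.
bb: 1b undefined. 1b->0: ok.
All examples now run through 2 states with every (state, symbol) defined. Accept strings end in {0}, Reject strings end in {1}; accept={0}.

states=2 start=0 accept={0} delta: 0a->0 0b->1 1a->1 1b->0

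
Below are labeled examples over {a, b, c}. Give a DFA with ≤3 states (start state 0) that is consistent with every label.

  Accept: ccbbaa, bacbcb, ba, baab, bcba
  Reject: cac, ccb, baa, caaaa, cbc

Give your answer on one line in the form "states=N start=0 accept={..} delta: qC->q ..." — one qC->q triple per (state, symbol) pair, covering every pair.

states=3 start=0 accept={0,1} delta: 0a->1 0b->0 0c->1 1a->2 1b->2 1c->1 2a->0 2b->1 2c->2

Grow the machine one transition at a time. Run the examples from 0; the earliest place one falls off (shortest prefix, ties alphabetical) gets sent to the lowest-numbered state that keeps every Accept/Reject pair distinguishable — a pair clashes when both reach the same state with identical unread suffix — and to a fresh state only if none does.
b: 0b undefined. 0b->0: ok.
c: 0c undefined. 0c->0: no, ccbbaa/baa meet in 0 with "aa" left. Open state 1: 0c->1.
ba: 0a undefined. 0a->0: no, ba/baa meet in 0. 0a->1: ok.
ca: 1a undefined. 1a->0: no, ba/cac meet in 1. 1a->1: no, ba/baa meet in 1. Open state 2: 1a->2.
cb: 1b undefined. 1b->0: no, ba/cbc meet in 1. 1b->1: no, bcba/baa meet in 2. 1b->2: ok.
cc: 1c undefined. 1c->0: no, ccbbaa/baa meet in 2. 1c->1: ok.
caa: 2a undefined. 2a->0: ok.
cac: 2c undefined. 2c->0: no, bacbcb/cac meet in 0. 2c->1: no, bacbcb/ccb meet in 2. 2c->2: ok.
baab: 2b undefined. 2b->0: no, ccbbaa/cac meet in 2. 2b->1: ok.
All examples now run through 3 states with every (state, symbol) defined. Accept strings end in {0,1}, Reject strings end in {2}; accept={0,1}.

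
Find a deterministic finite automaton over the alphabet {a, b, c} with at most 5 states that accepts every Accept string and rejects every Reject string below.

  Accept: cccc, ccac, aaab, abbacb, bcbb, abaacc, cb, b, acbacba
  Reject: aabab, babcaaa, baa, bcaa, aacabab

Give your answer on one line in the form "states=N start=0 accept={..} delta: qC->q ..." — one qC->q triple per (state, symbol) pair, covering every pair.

Grow the machine one transition at a time. Run the examples from 0; the earliest place one falls off (shortest prefix, ties alphabetical) gets sent to the lowest-numbered state that keeps every Accept/Reject pair distinguishable — a pair clashes when both reach the same state with identical unread suffix — and to a fresh state only if none does.
a: 0a undefined. 0a->0: ok.
b: 0b undefined. 0b->0: no, aaab/aabab meet in 0. Open state 1: 0b->1.
c: 0c undefined. 0c->0: ok.
ba: 1a undefined. 1a->0: no, cccc/baa meet in 0. 1a->1: no, aaab/baa meet in 1. Open state 2: 1a->2.
bc: 1c undefined. 1c->0: no, cccc/bcaa meet in 0. 1c->1: ok.
abb: 1b undefined. 1b->0: ok.
baa: 2a undefined. 2a->0: no, cccc/baa meet in 0. 2a->1: no, aaab/baa meet in 1. 2a->2: ok.
bab: 2b undefined. 2b->0: no, cccc/aabab meet in 0. 2b->1: no, aaab/aabab meet in 1. 2b->2: ok.
babc: 2c undefined. 2c->0: no, cccc/babcaaa meet in 0. 2c->1: ok.
All examples now run through 3 states with every (state, symbol) defined. Accept strings end in {0,1}, Reject strings end in {2}; accept={0,1}.

states=3 start=0 accept={0,1} delta: 0a->0 0b->1 0c->0 1a->2 1b->0 1c->1 2a->2 2b->2 2c->1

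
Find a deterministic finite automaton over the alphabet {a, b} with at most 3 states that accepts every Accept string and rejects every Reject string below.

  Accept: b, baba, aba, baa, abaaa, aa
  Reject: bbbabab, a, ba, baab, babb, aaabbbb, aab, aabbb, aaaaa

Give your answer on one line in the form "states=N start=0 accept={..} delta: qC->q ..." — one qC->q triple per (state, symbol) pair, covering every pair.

states=3 start=0 accept={0,2} delta: 0a->1 0b->0 1a->2 1b->1 2a->1 2b->1

Fold the examples into a partial DFA from state 0: repeatedly fix the first undefined (state, symbol) met by the shortest-then-alphabetical prefix, trying targets in increasing order and rejecting any under which an Accept and a Reject string meet in one state with the same remainder; add a state when all current targets are rejected. Accepting states are where Accept strings end.
a: 0a undefined. 0a->0: no, b/aab meet in 0 with "b" left. Open state 1: 0a->1.
b: 0b undefined. 0b->0: ok.
aa: 1a undefined. 1a->0: no, b/baab meet in 0. 1a->1: no, baa/a meet in 1. Open state 2: 1a->2.
ab: 1b undefined. 1b->0: no, b/bbbabab meet in 0. 1b->1: ok.
aaa: 2a undefined. 2a->0: no, b/aaabbbb meet in 0. 2a->1: ok.
aab: 2b undefined. 2b->0: no, b/bbbabab meet in 0. 2b->1: ok.
All examples now run through 3 states with every (state, symbol) defined. Accept strings end in {0,2}, Reject strings end in {1}; accept={0,2}.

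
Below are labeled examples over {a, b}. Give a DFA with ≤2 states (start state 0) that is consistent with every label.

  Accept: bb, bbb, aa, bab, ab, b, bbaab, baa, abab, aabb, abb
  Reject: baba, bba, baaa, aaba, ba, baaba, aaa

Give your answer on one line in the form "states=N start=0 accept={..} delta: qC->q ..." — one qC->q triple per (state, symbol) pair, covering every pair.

Fold the examples into a partial DFA from state 0: repeatedly fix the first undefined (state, symbol) met by the shortest-then-alphabetical prefix, trying targets in increasing order and rejecting any under which an Accept and a Reject string meet in one state with the same remainder; add a state when all current targets are rejected. Accepting states are where Accept strings end.
a: 0a undefined. 0a->0: no, aa/aaa meet in 0. Open state 1: 0a->1.
b: 0b undefined. 0b->0: ok.
aa: 1a undefined. 1a->0: ok.
ab: 1b undefined. 1b->0: ok.
All examples now run through 2 states with every (state, symbol) defined. Accept strings end in {0}, Reject strings end in {1}; accept={0}.

states=2 start=0 accept={0} delta: 0a->1 0b->0 1a->0 1b->0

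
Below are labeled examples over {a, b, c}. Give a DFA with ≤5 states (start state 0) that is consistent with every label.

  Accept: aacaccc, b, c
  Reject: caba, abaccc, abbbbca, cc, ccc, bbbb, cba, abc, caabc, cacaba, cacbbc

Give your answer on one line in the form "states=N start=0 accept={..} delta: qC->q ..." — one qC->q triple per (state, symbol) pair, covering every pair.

states=5 start=0 accept={1,2} delta: 0a->0 0b->1 0c->2 1a->0 1b->0 1c->0 2a->3 2b->0 2c->3 3a->0 3b->0 3c->4 4a->0 4b->0 4c->0

State merging on the prefix tree: take the shortest (then alphabetical) example prefix whose next move is undefined and point that move at state 0, else 1, else 2, ...; a target is out if some Accept/Reject pair would then sit in one state with the same input left (inseparable). If every existing state is out, open a new one.
a: 0a undefined. 0a->0: ok.
b: 0b undefined. 0b->0: no, b/bbbb meet in 0. Open state 1: 0b->1.
c: 0c undefined. 0c->0: no, aacaccc/cc meet in 0. 0c->1: no, aacaccc/abaccc meet in 1 with "accc" left. Open state 2: 0c->2.
bb: 1b undefined. 1b->0: ok.
ca: 2a undefined. 2a->0: no, aacaccc/ccc meet in 2 with "cc" left. 2a->1: no, b/abbbbca meet in 1. 2a->2: no, c/abbbbca meet in 2. Open state 3: 2a->3.
cb: 2b undefined. 2b->0: ok.
cc: 2c undefined. 2c->0: no, c/ccc meet in 2. 2c->1: no, b/cc meet in 1. 2c->2: no, c/cc meet in 2. 2c->3: ok.
aba: 1a undefined. 1a->0: ok.
abc: 1c undefined. 1c->0: ok.
caa: 3a undefined. 3a->0: ok.
cab: 3b undefined. 3b->0: ok.
cac: 3c undefined. 3c->0: no, aacaccc/abbbbca meet in 3. 3c->1: no, b/abaccc meet in 1. 3c->2: no, aacaccc/abaccc meet in 2. 3c->3: no, aacaccc/abaccc meet in 3. Open state 4: 3c->4.
caca: 4a undefined. 4a->0: ok.
cacb: 4b undefined. 4b->0: ok.
aacacc: 4c undefined. 4c->0: ok.
All examples now run through 5 states with every (state, symbol) defined. Accept strings end in {1,2}, Reject strings end in {0,3,4}; accept={1,2}.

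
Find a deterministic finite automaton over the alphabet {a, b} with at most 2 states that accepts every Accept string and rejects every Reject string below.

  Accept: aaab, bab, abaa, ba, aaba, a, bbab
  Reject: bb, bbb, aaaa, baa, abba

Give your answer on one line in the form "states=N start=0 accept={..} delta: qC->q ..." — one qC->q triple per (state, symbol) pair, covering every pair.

Grow the machine one transition at a time. Run the examples from 0; the earliest place one falls off (shortest prefix, ties alphabetical) gets sent to the lowest-numbered state that keeps every Accept/Reject pair distinguishable — a pair clashes when both reach the same state with identical unread suffix — and to a fresh state only if none does.
a: 0a undefined. 0a->0: no, abaa/baa meet in 0 with "baa" left. Open state 1: 0a->1.
b: 0b undefined. 0b->0: ok.
aa: 1a undefined. 1a->0: ok.
ab: 1b undefined. 1b->0: no, aaab/bb meet in 0. 1b->1: ok.
All examples now run through 2 states with every (state, symbol) defined. Accept strings end in {1}, Reject strings end in {0}; accept={1}.

states=2 start=0 accept={1} delta: 0a->1 0b->0 1a->0 1b->1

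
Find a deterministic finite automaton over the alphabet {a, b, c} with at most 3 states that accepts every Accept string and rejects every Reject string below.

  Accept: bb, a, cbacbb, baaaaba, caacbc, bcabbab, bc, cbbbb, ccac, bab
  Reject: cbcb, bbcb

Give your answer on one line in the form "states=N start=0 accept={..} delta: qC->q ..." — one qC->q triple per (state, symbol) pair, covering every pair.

Grow the machine one transition at a time. Run the examples from 0; the earliest place one falls off (shortest prefix, ties alphabetical) gets sent to the lowest-numbered state that keeps every Accept/Reject pair distinguishable — a pair clashes when both reach the same state with identical unread suffix — and to a fresh state only if none does.
a: 0a undefined. 0a->0: ok.
b: 0b undefined. 0b->0: ok.
c: 0c undefined. 0c->0: no, bb/cbcb meet in 0. Open state 1: 0c->1.
ca: 1a undefined. 1a->0: ok.
cb: 1b undefined. 1b->0: no, bb/cbcb meet in 0. 1b->1: no, cbacbb/bbcb meet in 1. Open state 2: 1b->2.
cc: 1c undefined. 1c->0: ok.
cba: 2a undefined. 2a->0: ok.
cbb: 2b undefined. 2b->0: ok.
cbc: 2c undefined. 2c->0: no, bb/cbcb meet in 0. 2c->1: ok.
All examples now run through 3 states with every (state, symbol) defined. Accept strings end in {0,1}, Reject strings end in {2}; accept={0,1}.

states=3 start=0 accept={0,1} delta: 0a->0 0b->0 0c->1 1a->0 1b->2 1c->0 2a->0 2b->0 2c->1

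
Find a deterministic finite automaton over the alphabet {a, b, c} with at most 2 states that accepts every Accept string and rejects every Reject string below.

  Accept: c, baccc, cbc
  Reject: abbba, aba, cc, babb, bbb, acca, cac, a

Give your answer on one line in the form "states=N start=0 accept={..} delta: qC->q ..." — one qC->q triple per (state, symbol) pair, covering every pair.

states=2 start=0 accept={1} delta: 0a->0 0b->0 0c->1 1a->1 1b->0 1c->0

Grow the machine one transition at a time. Run the examples from 0; the earliest place one falls off (shortest prefix, ties alphabetical) gets sent to the lowest-numbered state that keeps every Accept/Reject pair distinguishable — a pair clashes when both reach the same state with identical unread suffix — and to a fresh state only if none does.
a: 0a undefined. 0a->0: ok.
b: 0b undefined. 0b->0: ok.
c: 0c undefined. 0c->0: no, c/abbba meet in 0. Open state 1: 0c->1.
ca: 1a undefined. 1a->0: no, c/cac meet in 1. 1a->1: ok.
cb: 1b undefined. 1b->0: ok.
cc: 1c undefined. 1c->0: ok.
All examples now run through 2 states with every (state, symbol) defined. Accept strings end in {1}, Reject strings end in {0}; accept={1}.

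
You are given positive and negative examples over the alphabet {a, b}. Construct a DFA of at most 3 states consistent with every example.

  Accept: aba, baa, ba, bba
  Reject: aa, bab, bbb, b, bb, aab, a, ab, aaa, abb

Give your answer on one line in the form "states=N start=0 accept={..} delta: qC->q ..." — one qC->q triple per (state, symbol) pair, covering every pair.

Grow the machine one transition at a time. Run the examples from 0; the earliest place one falls off (shortest prefix, ties alphabetical) gets sent to the lowest-numbered state that keeps every Accept/Reject pair distinguishable — a pair clashes when both reach the same state with identical unread suffix — and to a fresh state only if none does.
a: 0a undefined. 0a->0: ok.
b: 0b undefined. 0b->0: no, aba/aa meet in 0. Open state 1: 0b->1.
ba: 1a undefined. 1a->0: no, aba/aa meet in 0. 1a->1: no, aba/b meet in 1. Open state 2: 1a->2.
bb: 1b undefined. 1b->0: no, bba/aa meet in 0. 1b->1: ok.
baa: 2a undefined. 2a->0: no, baa/aa meet in 0. 2a->1: no, baa/bbb meet in 1. 2a->2: ok.
bab: 2b undefined. 2b->0: ok.
All examples now run through 3 states with every (state, symbol) defined. Accept strings end in {2}, Reject strings end in {0,1}; accept={2}.

states=3 start=0 accept={2} delta: 0a->0 0b->1 1a->2 1b->1 2a->2 2b->0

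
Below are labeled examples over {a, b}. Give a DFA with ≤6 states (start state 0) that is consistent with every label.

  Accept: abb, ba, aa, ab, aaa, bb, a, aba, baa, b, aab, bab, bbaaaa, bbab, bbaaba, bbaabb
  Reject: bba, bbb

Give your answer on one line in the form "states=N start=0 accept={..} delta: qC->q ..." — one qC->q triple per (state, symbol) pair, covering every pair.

Fold the examples into a partial DFA from state 0: repeatedly fix the first undefined (state, symbol) met by the shortest-then-alphabetical prefix, trying targets in increasing order and rejecting any under which an Accept and a Reject string meet in one state with the same remainder; add a state when all current targets are rejected. Accepting states are where Accept strings end.
a: 0a undefined. 0a->0: ok.
b: 0b undefined. 0b->0: no, abb/bba meet in 0. Open state 1: 0b->1.
ba: 1a undefined. 1a->0: ok.
bb: 1b undefined. 1b->0: no, abb/bba meet in 0. 1b->1: no, abb/bbb meet in 1. Open state 2: 1b->2.
bba: 2a undefined. 2a->0: no, ba/bba meet in 0. 2a->1: no, ab/bba meet in 1. 2a->2: no, abb/bba meet in 2. Open state 3: 2a->3.
bbb: 2b undefined. 2b->0: no, ba/bbb meet in 0. 2b->1: no, ab/bbb meet in 1. 2b->2: no, abb/bbb meet in 2. 2b->3: ok.
bbaa: 3a undefined. 3a->0: ok.
bbab: 3b undefined. 3b->0: ok.
All examples now run through 4 states with every (state, symbol) defined. Accept strings end in {0,1,2}, Reject strings end in {3}; accept={0,1,2}.

states=4 start=0 accept={0,1,2} delta: 0a->0 0b->1 1a->0 1b->2 2a->3 2b->3 3a->0 3b->0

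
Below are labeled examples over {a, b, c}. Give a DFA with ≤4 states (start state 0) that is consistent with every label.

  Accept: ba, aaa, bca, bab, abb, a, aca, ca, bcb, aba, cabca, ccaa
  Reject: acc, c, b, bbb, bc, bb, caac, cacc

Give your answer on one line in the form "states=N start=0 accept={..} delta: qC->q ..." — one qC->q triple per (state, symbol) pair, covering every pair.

states=4 start=0 accept={1,3} delta: 0a->1 0b->0 0c->2 1a->0 1b->3 1c->0 2a->1 2b->1 2c->1 3a->1 3b->1 3c->0

Fold the examples into a partial DFA from state 0: repeatedly fix the first undefined (state, symbol) met by the shortest-then-alphabetical prefix, trying targets in increasing order and rejecting any under which an Accept and a Reject string meet in one state with the same remainder; add a state when all current targets are rejected. Accepting states are where Accept strings end.
a: 0a undefined. 0a->0: no, abb/bb meet in 0 with "bb" left. Open state 1: 0a->1.
b: 0b undefined. 0b->0: ok.
c: 0c undefined. 0c->0: no, bcb/c meet in 0. 0c->1: no, ba/c meet in 1. Open state 2: 0c->2.
aa: 1a undefined. 1a->0: ok.
ab: 1b undefined. 1b->0: no, bab/b meet in 0. 1b->1: no, aba/b meet in 0. 1b->2: no, bab/c meet in 2. Open state 3: 1b->3.
ac: 1c undefined. 1c->0: ok.
ca: 2a undefined. 2a->0: no, bca/b meet in 0. 2a->1: ok.
cc: 2c undefined. 2c->0: no, ccaa/b meet in 0. 2c->1: ok.
aba: 3a undefined. 3a->0: no, aba/b meet in 0. 3a->1: ok.
abb: 3b undefined. 3b->0: no, abb/b meet in 0. 3b->1: ok.
bcb: 2b undefined. 2b->0: no, bcb/b meet in 0. 2b->1: ok.
cabc: 3c undefined. 3c->0: ok.
All examples now run through 4 states with every (state, symbol) defined. Accept strings end in {1,3}, Reject strings end in {0,2}; accept={1,3}.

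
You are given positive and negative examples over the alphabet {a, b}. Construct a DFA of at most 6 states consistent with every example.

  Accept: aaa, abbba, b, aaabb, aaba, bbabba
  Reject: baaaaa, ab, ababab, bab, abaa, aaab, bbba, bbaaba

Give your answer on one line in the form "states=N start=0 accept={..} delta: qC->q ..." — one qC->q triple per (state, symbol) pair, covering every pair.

Fold the examples into a partial DFA from state 0: repeatedly fix the first undefined (state, symbol) met by the shortest-then-alphabetical prefix, trying targets in increasing order and rejecting any under which an Accept and a Reject string meet in one state with the same remainder; add a state when all current targets are rejected. Accepting states are where Accept strings end.
a: 0a undefined. 0a->0: no, abbba/bbba meet in 0 with "bbba" left. Open state 1: 0a->1.
b: 0b undefined. 0b->0: no, aaba/bbaaba meet in 1 with "aba" left. 0b->1: ok.
aa: 1a undefined. 1a->0: no, aaa/bab meet in 1. 1a->1: no, aaa/baaaaa meet in 1. Open state 2: 1a->2.
ab: 1b undefined. 1b->0: no, aaba/bbaaba meet in 2 with "ba" left. 1b->1: no, aaa/abaa meet in 2 with "a" left. 1b->2: no, aaba/bbba meet in 2 with "ba" left. Open state 3: 1b->3.
aaa: 2a undefined. 2a->0: no, aaa/baaaaa meet in 0. 2a->1: ok.
aab: 2b undefined. 2b->0: ok.
aba: 3a undefined. 3a->0: no, aaa/abaa meet in 1. 3a->1: no, aaa/bbaaba meet in 1. 3a->2: no, aaa/abaa meet in 1. 3a->3: ok.
abb: 3b undefined. 3b->0: no, aaa/bbba meet in 1. 3b->1: no, abbba/ab meet in 3. 3b->2: no, aaa/bbba meet in 1. 3b->3: no, abbba/ab meet in 3. Open state 4: 3b->4.
abbb: 4b undefined. 4b->0: ok.
bbba: 4a undefined. 4a->0: no, aaa/ababab meet in 1. 4a->1: no, aaa/bbba meet in 1. 4a->2: ok.
All examples now run through 5 states with every (state, symbol) defined. Accept strings end in {1,4}, Reject strings end in {0,2,3}; accept={1,4}.

states=5 start=0 accept={1,4} delta: 0a->1 0b->1 1a->2 1b->3 2a->1 2b->0 3a->3 3b->4 4a->2 4b->0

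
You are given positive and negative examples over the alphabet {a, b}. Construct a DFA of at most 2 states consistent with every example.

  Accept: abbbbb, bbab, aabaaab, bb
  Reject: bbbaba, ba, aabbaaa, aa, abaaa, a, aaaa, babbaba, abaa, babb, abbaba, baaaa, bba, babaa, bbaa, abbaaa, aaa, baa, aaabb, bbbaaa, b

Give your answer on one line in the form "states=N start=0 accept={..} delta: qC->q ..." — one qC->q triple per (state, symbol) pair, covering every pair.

State merging on the prefix tree: take the shortest (then alphabetical) example prefix whose next move is undefined and point that move at state 0, else 1, else 2, ...; a target is out if some Accept/Reject pair would then sit in one state with the same input left (inseparable). If every existing state is out, open a new one.
a: 0a undefined. 0a->0: no, bb/aaabb meet in 0 with "bb" left. Open state 1: 0a->1.
b: 0b undefined. 0b->0: no, bb/b meet in 0. 0b->1: ok.
aa: 1a undefined. 1a->0: no, aabaaab/a meet in 1. 1a->1: ok.
ab: 1b undefined. 1b->0: ok.
All examples now run through 2 states with every (state, symbol) defined. Accept strings end in {0}, Reject strings end in {1}; accept={0}.

states=2 start=0 accept={0} delta: 0a->1 0b->1 1a->1 1b->0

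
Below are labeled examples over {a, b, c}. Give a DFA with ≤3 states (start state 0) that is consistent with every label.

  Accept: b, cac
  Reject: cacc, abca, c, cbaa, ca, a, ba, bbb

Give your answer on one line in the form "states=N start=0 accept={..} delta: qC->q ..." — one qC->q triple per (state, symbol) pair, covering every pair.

Grow the machine one transition at a time. Run the examples from 0; the earliest place one falls off (shortest prefix, ties alphabetical) gets sent to the lowest-numbered state that keeps every Accept/Reject pair distinguishable — a pair clashes when both reach the same state with identical unread suffix — and to a fresh state only if none does.
a: 0a undefined. 0a->0: ok.
b: 0b undefined. 0b->0: no, b/a meet in 0. Open state 1: 0b->1.
c: 0c undefined. 0c->0: no, cac/cacc meet in 0. 0c->1: no, b/c meet in 1. Open state 2: 0c->2.
ba: 1a undefined. 1a->0: ok.
bb: 1b undefined. 1b->0: no, b/bbb meet in 1. 1b->1: no, b/bbb meet in 1. 1b->2: ok.
ca: 2a undefined. 2a->0: no, cac/c meet in 2. 2a->1: no, b/ca meet in 1. 2a->2: ok.
cb: 2b undefined. 2b->0: ok.
abc: 1c undefined. 1c->0: ok.
cac: 2c undefined. 2c->0: no, cac/abca meet in 0. 2c->1: ok.
All examples now run through 3 states with every (state, symbol) defined. Accept strings end in {1}, Reject strings end in {0,2}; accept={1}.

states=3 start=0 accept={1} delta: 0a->0 0b->1 0c->2 1a->0 1b->2 1c->0 2a->2 2b->0 2c->1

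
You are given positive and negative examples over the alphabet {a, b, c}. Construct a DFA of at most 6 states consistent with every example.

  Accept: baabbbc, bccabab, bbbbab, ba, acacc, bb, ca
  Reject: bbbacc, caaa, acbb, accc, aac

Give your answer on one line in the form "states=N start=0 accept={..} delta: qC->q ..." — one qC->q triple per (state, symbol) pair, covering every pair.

states=4 start=0 accept={2} delta: 0a->0 0b->1 0c->1 1a->2 1b->2 1c->0 2a->0 2b->3 2c->2 3a->1 3b->3 3c->2

Fold the examples into a partial DFA from state 0: repeatedly fix the first undefined (state, symbol) met by the shortest-then-alphabetical prefix, trying targets in increasing order and rejecting any under which an Accept and a Reject string meet in one state with the same remainder; add a state when all current targets are rejected. Accepting states are where Accept strings end.
a: 0a undefined. 0a->0: ok.
b: 0b undefined. 0b->0: no, baabbbc/aac meet in 0 with "c" left. Open state 1: 0b->1.
c: 0c undefined. 0c->0: no, acacc/caaa meet in 0. 0c->1: ok.
ba: 1a undefined. 1a->0: no, ba/caaa meet in 0. 1a->1: no, ba/caaa meet in 1. Open state 2: 1a->2.
bb: 1b undefined. 1b->0: no, bbbbab/acbb meet in 1. 1b->1: no, acacc/bbbacc meet in 2 with "cc" left. 1b->2: ok.
bc: 1c undefined. 1c->0: ok.
baa: 2a undefined. 2a->0: ok.
bbb: 2b undefined. 2b->0: no, baabbbc/accc meet in 1. 2b->1: no, baabbbc/caaa meet in 0. 2b->2: no, bccabab/accc meet in 1. Open state 3: 2b->3.
acac: 2c undefined. 2c->0: no, acacc/accc meet in 1. 2c->1: no, acacc/caaa meet in 0. 2c->2: ok.
bbba: 3a undefined. 3a->0: no, bccabab/accc meet in 1. 3a->1: ok.
bbbb: 3b undefined. 3b->0: no, bbbbab/bbbacc meet in 1. 3b->1: no, bbbbab/acbb meet in 3. 3b->2: no, bbbbab/bbbacc meet in 1. 3b->3: ok.
baabbbc: 3c undefined. 3c->0: no, baabbbc/caaa meet in 0. 3c->1: no, baabbbc/bbbacc meet in 1. 3c->2: ok.
All examples now run through 4 states with every (state, symbol) defined. Accept strings end in {2}, Reject strings end in {0,1,3}; accept={2}.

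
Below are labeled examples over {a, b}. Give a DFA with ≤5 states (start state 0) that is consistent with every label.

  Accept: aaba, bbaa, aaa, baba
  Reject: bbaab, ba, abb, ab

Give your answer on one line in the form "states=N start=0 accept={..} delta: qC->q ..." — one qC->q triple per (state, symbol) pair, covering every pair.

Fold the examples into a partial DFA from state 0: repeatedly fix the first undefined (state, symbol) met by the shortest-then-alphabetical prefix, trying targets in increasing order and rejecting any under which an Accept and a Reject string meet in one state with the same remainder; add a state when all current targets are rejected. Accepting states are where Accept strings end.
a: 0a undefined. 0a->0: no, aaba/ba meet in 0 with "ba" left. Open state 1: 0a->1.
b: 0b undefined. 0b->0: ok.
aa: 1a undefined. 1a->0: no, aaba/ba meet in 1. 1a->1: no, bbaa/ba meet in 1. Open state 2: 1a->2.
ab: 1b undefined. 1b->0: no, baba/ba meet in 1. 1b->1: ok.
aaa: 2a undefined. 2a->0: ok.
aab: 2b undefined. 2b->0: no, aaba/ba meet in 1. 2b->1: ok.
All examples now run through 3 states with every (state, symbol) defined. Accept strings end in {0,2}, Reject strings end in {1}; accept={0,2}.

states=3 start=0 accept={0,2} delta: 0a->1 0b->0 1a->2 1b->1 2a->0 2b->1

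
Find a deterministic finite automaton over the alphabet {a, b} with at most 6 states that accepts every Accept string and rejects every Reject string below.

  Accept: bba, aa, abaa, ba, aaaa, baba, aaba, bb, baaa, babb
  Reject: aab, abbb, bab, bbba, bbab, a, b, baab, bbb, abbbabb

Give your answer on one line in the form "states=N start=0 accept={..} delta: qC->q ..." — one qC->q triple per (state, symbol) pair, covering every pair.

Fold the examples into a partial DFA from state 0: repeatedly fix the first undefined (state, symbol) met by the shortest-then-alphabetical prefix, trying targets in increasing order and rejecting any under which an Accept and a Reject string meet in one state with the same remainder; add a state when all current targets are rejected. Accepting states are where Accept strings end.
a: 0a undefined. 0a->0: no, aa/a meet in 0. Open state 1: 0a->1.
b: 0b undefined. 0b->0: no, bba/bbba meet in 1. 0b->1: ok.
aa: 1a undefined. 1a->0: no, bb/baab meet in 1 with "b" left. 1a->1: no, aa/a meet in 1. Open state 2: 1a->2.
ab: 1b undefined. 1b->0: no, bba/a meet in 1. 1b->1: no, bba/bbba meet in 2. 1b->2: no, baba/bbba meet in 2 with "ba" left. Open state 3: 1b->3.
aaa: 2a undefined. 2a->0: no, aaaa/a meet in 1. 2a->1: no, bb/baab meet in 3. 2a->2: ok.
aab: 2b undefined. 2b->0: no, baba/a meet in 1. 2b->1: ok.
aba: 3a undefined. 3a->0: no, abaa/aab meet in 1. 3a->1: no, bba/aab meet in 1. 3a->2: ok.
abb: 3b undefined. 3b->0: no, bb/abbbabb meet in 3. 3b->1: no, bba/bbba meet in 2. 3b->2: no, bba/bbba meet in 2. 3b->3: no, bba/bbba meet in 2. Open state 4: 3b->4.
abbb: 4b undefined. 4b->0: ok.
bbba: 4a undefined. 4a->0: ok.
All examples now run through 5 states with every (state, symbol) defined. Accept strings end in {2,3}, Reject strings end in {0,1,4}; accept={2,3}.

states=5 start=0 accept={2,3} delta: 0a->1 0b->1 1a->2 1b->3 2a->2 2b->1 3a->2 3b->4 4a->0 4b->0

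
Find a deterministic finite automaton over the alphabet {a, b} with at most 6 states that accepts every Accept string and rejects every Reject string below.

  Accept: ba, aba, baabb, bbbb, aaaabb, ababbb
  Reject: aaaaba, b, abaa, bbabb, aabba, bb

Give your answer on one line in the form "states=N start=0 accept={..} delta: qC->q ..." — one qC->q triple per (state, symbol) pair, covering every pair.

Grow the machine one transition at a time. Run the examples from 0; the earliest place one falls off (shortest prefix, ties alphabetical) gets sent to the lowest-numbered state that keeps every Accept/Reject pair distinguishable — a pair clashes when both reach the same state with identical unread suffix — and to a fresh state only if none does.
a: 0a undefined. 0a->0: no, ba/aaaaba meet in 0 with "ba" left. Open state 1: 0a->1.
b: 0b undefined. 0b->0: no, bbbb/b meet in 0. 0b->1: ok.
aa: 1a undefined. 1a->0: no, ba/aaaaba meet in 0. 1a->1: no, ba/b meet in 1. Open state 2: 1a->2.
ab: 1b undefined. 1b->0: no, ba/abaa meet in 2. 1b->1: no, bbbb/b meet in 1. 1b->2: no, ba/bb meet in 2. Open state 3: 1b->3.
aaa: 2a undefined. 2a->0: no, aba/aaaaba meet in 3 with "a" left. 2a->1: ok.
aab: 2b undefined. 2b->0: no, ba/aabba meet in 2. 2b->1: no, ba/aaaaba meet in 2. 2b->2: ok.
aba: 3a undefined. 3a->0: ok.
bbb: 3b undefined. 3b->0: no, bbbb/aaaaba meet in 1. 3b->1: no, baabb/aaaaba meet in 1. 3b->2: ok.
All examples now run through 4 states with every (state, symbol) defined. Accept strings end in {0,2}, Reject strings end in {1,3}; accept={0,2}.

states=4 start=0 accept={0,2} delta: 0a->1 0b->1 1a->2 1b->3 2a->1 2b->2 3a->0 3b->2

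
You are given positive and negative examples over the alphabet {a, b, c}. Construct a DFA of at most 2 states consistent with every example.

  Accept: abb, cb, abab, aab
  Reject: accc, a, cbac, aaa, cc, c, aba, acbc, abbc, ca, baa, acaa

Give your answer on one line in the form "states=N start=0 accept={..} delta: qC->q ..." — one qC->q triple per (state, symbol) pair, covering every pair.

Fold the examples into a partial DFA from state 0: repeatedly fix the first undefined (state, symbol) met by the shortest-then-alphabetical prefix, trying targets in increasing order and rejecting any under which an Accept and a Reject string meet in one state with the same remainder; add a state when all current targets are rejected. Accepting states are where Accept strings end.
a: 0a undefined. 0a->0: ok.
b: 0b undefined. 0b->0: no, abb/a meet in 0. Open state 1: 0b->1.
c: 0c undefined. 0c->0: ok.
ba: 1a undefined. 1a->0: ok.
abb: 1b undefined. 1b->0: no, abb/accc meet in 0. 1b->1: ok.
abbc: 1c undefined. 1c->0: ok.
All examples now run through 2 states with every (state, symbol) defined. Accept strings end in {1}, Reject strings end in {0}; accept={1}.

states=2 start=0 accept={1} delta: 0a->0 0b->1 0c->0 1a->0 1b->1 1c->0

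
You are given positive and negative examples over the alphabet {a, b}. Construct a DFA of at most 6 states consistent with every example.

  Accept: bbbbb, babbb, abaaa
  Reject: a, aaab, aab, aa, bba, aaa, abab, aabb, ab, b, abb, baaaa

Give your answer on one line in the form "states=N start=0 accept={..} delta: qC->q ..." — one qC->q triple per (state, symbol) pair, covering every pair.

states=5 start=0 accept={4} delta: 0a->0 0b->1 1a->2 1b->2 2a->3 2b->3 3a->4 3b->4 4a->0 4b->4

Grow the machine one transition at a time. Run the examples from 0; the earliest place one falls off (shortest prefix, ties alphabetical) gets sent to the lowest-numbered state that keeps every Accept/Reject pair distinguishable — a pair clashes when both reach the same state with identical unread suffix — and to a fresh state only if none does.
a: 0a undefined. 0a->0: ok.
b: 0b undefined. 0b->0: no, bbbbb/a meet in 0. Open state 1: 0b->1.
ba: 1a undefined. 1a->0: no, abaaa/a meet in 0. 1a->1: no, abaaa/aaab meet in 1. Open state 2: 1a->2.
bb: 1b undefined. 1b->0: no, bbbbb/aaab meet in 1. 1b->1: no, bbbbb/aaab meet in 1. 1b->2: ok.
baa: 2a undefined. 2a->0: no, abaaa/a meet in 0. 2a->1: no, abaaa/aabb meet in 2. 2a->2: no, abaaa/bba meet in 2. Open state 3: 2a->3.
bab: 2b undefined. 2b->0: no, bbbbb/aabb meet in 2. 2b->1: no, bbbbb/aaab meet in 1. 2b->2: no, bbbbb/abab meet in 2. 2b->3: ok.
baaa: 3a undefined. 3a->0: no, abaaa/a meet in 0. 3a->1: no, abaaa/aaab meet in 1. 3a->2: no, abaaa/aabb meet in 2. 3a->3: no, abaaa/bba meet in 3. Open state 4: 3a->4.
babb: 3b undefined. 3b->0: no, bbbbb/aaab meet in 1. 3b->1: no, bbbbb/aabb meet in 2. 3b->2: no, bbbbb/bba meet in 3. 3b->3: no, bbbbb/bba meet in 3. 3b->4: ok.
baaaa: 4a undefined. 4a->0: ok.
babbb: 4b undefined. 4b->0: no, bbbbb/a meet in 0. 4b->1: no, bbbbb/aaab meet in 1. 4b->2: no, bbbbb/aabb meet in 2. 4b->3: no, bbbbb/bba meet in 3. 4b->4: ok.
All examples now run through 5 states with every (state, symbol) defined. Accept strings end in {4}, Reject strings end in {0,1,2,3}; accept={4}.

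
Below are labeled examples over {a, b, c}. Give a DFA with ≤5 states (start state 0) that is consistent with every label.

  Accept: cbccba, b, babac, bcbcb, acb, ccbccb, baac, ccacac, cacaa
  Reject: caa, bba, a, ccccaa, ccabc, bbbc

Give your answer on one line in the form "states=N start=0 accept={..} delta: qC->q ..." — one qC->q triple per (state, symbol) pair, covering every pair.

states=4 start=0 accept={1,3} delta: 0a->0 0b->1 0c->1 1a->2 1b->1 1c->2 2a->0 2b->1 2c->3 3a->3 3b->3 3c->0

Fold the examples into a partial DFA from state 0: repeatedly fix the first undefined (state, symbol) met by the shortest-then-alphabetical prefix, trying targets in increasing order and rejecting any under which an Accept and a Reject string meet in one state with the same remainder; add a state when all current targets are rejected. Accepting states are where Accept strings end.
a: 0a undefined. 0a->0: ok.
b: 0b undefined. 0b->0: no, b/bba meet in 0. Open state 1: 0b->1.
c: 0c undefined. 0c->0: no, ccacac/caa meet in 0. 0c->1: ok.
ba: 1a undefined. 1a->0: no, cacaa/caa meet in 0. 1a->1: no, b/caa meet in 1. Open state 2: 1a->2.
bb: 1b undefined. 1b->0: no, acb/bba meet in 0. 1b->1: ok.
bc: 1c undefined. 1c->0: no, cbccba/bba meet in 2. 1c->1: no, cbccba/bba meet in 2. 1c->2: ok.
baa: 2a undefined. 2a->0: ok.
bab: 2b undefined. 2b->0: no, ccbccb/caa meet in 0. 2b->1: ok.
cac: 2c undefined. 2c->0: no, cbccba/bba meet in 2. 2c->1: no, cbccba/bba meet in 2. 2c->2: no, cbccba/bba meet in 2. Open state 3: 2c->3.
caca: 3a undefined. 3a->0: no, cacaa/caa meet in 0. 3a->1: no, cacaa/bba meet in 2. 3a->2: no, cacaa/caa meet in 0. 3a->3: ok.
cccc: 3c undefined. 3c->0: ok.
cbccb: 3b undefined. 3b->0: no, cbccba/caa meet in 0. 3b->1: no, cbccba/bba meet in 2. 3b->2: no, cbccba/caa meet in 0. 3b->3: ok.
All examples now run through 4 states with every (state, symbol) defined. Accept strings end in {1,3}, Reject strings end in {0,2}; accept={1,3}.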